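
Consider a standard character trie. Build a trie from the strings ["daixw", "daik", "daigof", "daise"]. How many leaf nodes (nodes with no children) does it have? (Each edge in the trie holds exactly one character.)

4

A leaf is a node with no children — equivalently, the end of a word that is not a proper prefix of any other stored word.
Those words: "daigof", "daik", "daise", "daixw"
Leaf count: 4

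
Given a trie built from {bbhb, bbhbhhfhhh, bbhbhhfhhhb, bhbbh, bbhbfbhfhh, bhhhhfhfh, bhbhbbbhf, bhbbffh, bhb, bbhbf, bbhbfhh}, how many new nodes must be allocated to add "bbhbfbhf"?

0

Every character of "bbhbfbhf" already lies on an existing path (it is a prefix of some stored word).
No new nodes are needed: 0.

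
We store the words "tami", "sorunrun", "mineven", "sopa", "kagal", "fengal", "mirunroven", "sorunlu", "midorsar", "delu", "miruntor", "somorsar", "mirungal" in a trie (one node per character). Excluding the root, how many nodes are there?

Insert word by word; a character creates a node only if that edge doesn't already exist:
  "tami" → 4 new (t, a, m, i)
  "sorunrun" → 8 new (s, o, r, u, n, r, u, n)
  "mineven" → 7 new (m, i, n, e, v, e, n)
  "sopa" → prefix "so" already present; 2 new (p, a)
  "kagal" → 5 new (k, a, g, a, l)
  "fengal" → 6 new (f, e, n, g, a, l)
  "mirunroven" → prefix "mi" already present; 8 new (r, u, n, r, o, v, e, n)
  "sorunlu" → prefix "sorun" already present; 2 new (l, u)
  "midorsar" → prefix "mi" already present; 6 new (d, o, r, s, a, r)
  "delu" → 4 new (d, e, l, u)
  "miruntor" → prefix "mirun" already present; 3 new (t, o, r)
  "somorsar" → prefix "so" already present; 6 new (m, o, r, s, a, r)
  "mirungal" → prefix "mirun" already present; 3 new (g, a, l)
Total nodes = 4 + 8 + 7 + 2 + 5 + 6 + 8 + 2 + 6 + 4 + 3 + 6 + 3 = 64

64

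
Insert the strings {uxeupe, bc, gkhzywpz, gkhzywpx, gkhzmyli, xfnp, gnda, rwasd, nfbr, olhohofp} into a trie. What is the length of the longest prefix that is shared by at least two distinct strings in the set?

7

Look for the deepest trie node that still has at least two words in its subtree.
e.g. "gkhzywpx" and "gkhzywpz" share the prefix "gkhzywp" of length 7; no pair shares a longer one.
Longest shared-prefix length: 7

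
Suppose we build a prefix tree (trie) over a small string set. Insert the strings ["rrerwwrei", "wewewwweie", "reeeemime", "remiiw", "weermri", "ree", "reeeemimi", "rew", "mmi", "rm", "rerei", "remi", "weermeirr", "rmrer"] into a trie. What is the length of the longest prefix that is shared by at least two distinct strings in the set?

Look for the deepest trie node that still has at least two words in its subtree.
"reeeemime" and "reeeemimi" agree on "reeeemim" (8 characters) before diverging; nothing deeper is shared.
Longest shared-prefix length: 8

8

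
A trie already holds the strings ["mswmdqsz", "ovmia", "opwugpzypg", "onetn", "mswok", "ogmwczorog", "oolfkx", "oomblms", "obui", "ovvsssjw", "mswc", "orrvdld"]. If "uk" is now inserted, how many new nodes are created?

2

No existing word starts with "u", so every character of "uk" needs a new node.
2 − 0 = 2 new nodes.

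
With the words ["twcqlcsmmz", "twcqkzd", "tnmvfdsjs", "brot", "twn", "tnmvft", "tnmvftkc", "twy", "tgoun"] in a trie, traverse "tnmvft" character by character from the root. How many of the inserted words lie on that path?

1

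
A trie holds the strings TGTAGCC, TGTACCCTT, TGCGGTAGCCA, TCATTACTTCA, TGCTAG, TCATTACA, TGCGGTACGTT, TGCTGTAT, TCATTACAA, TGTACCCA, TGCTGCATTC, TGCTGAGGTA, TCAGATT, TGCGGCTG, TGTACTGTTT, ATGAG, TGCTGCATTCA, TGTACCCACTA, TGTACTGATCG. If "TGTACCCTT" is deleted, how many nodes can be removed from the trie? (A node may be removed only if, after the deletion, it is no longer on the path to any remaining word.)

2

A node on "TGTACCCTT"'s path can go only if nothing else ends at it or branches off below it.
The suffix "TT" (2 nodes) is used only by "TGTACCCTT"; the node for "TGTACCC" still has the child "A", so pruning stops there.
Nodes removed: 2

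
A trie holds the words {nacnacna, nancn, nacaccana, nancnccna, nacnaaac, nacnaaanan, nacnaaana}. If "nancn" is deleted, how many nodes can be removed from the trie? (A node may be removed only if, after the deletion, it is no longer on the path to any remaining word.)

A node on "nancn"'s path can go only if nothing else ends at it or branches off below it.
Every node on "nancn" is still needed (e.g. by "nancnccna"), so nothing is freed.
Nodes removed: 0

0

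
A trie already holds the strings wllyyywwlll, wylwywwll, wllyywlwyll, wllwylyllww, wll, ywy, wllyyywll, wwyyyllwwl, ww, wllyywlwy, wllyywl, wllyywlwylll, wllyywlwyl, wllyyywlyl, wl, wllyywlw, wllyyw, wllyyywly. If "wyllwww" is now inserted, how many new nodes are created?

4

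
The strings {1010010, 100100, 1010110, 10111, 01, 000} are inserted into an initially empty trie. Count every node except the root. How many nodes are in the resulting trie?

20

Count nodes per top-level branch (shared prefixes stored once):
  '0'-branch (000, 01): 4 nodes
  '1'-branch (100100, 1010010, 1010110, 10111): 16 nodes
Sum: 20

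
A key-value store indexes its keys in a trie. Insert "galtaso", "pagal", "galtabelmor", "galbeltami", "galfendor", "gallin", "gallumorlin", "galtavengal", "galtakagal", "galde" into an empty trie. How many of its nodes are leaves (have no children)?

A leaf is a node with no children — equivalently, the end of a word that is not a proper prefix of any other stored word.
Those words: "galbeltami", "galde", "galfendor", "gallin", "gallumorlin", "galtabelmor", "galtakagal", "galtaso", "galtavengal", "pagal"
Leaf count: 10

10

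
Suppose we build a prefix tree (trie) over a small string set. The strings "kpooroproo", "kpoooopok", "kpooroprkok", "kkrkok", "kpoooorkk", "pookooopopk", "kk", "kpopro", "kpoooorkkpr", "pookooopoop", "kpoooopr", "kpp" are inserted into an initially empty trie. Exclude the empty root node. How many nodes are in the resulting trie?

Trace insertions, counting only characters that open a new branch:
  "kpooroproo" → 10 new (k, p, o, o, r, o, p, r, o, o)
  "kpoooopok" → prefix "kpoo" already present; 5 new (o, o, p, o, k)
  "kpooroprkok" → prefix "kpooropr" already present; 3 new (k, o, k)
  "kkrkok" → prefix "k" already present; 5 new (k, r, k, o, k)
  "kpoooorkk" → prefix "kpoooo" already present; 3 new (r, k, k)
  "pookooopopk" → 11 new (p, o, o, k, o, o, o, p, o, p, k)
  "kk" → prefix "kk" already present; 0 new (none)
  "kpopro" → prefix "kpo" already present; 3 new (p, r, o)
  "kpoooorkkpr" → prefix "kpoooorkk" already present; 2 new (p, r)
  "pookooopoop" → prefix "pookooopo" already present; 2 new (o, p)
  "kpoooopr" → prefix "kpoooop" already present; 1 new (r)
  "kpp" → prefix "kp" already present; 1 new (p)
Total nodes = 10 + 5 + 3 + 5 + 3 + 11 + 0 + 3 + 2 + 2 + 1 + 1 = 46

46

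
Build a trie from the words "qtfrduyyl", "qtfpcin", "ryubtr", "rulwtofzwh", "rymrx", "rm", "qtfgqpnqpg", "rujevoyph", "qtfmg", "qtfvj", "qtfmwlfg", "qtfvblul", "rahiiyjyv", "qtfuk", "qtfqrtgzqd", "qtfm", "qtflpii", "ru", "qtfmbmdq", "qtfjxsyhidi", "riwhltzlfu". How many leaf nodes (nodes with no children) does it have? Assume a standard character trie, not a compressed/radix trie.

19

A leaf is a node with no children — equivalently, the end of a word that is not a proper prefix of any other stored word.
Those words: "qtfgqpnqpg", "qtfjxsyhidi", "qtflpii", "qtfmbmdq", "qtfmg", "qtfmwlfg", "qtfpcin", "qtfqrtgzqd", "qtfrduyyl", "qtfuk", "qtfvblul", "qtfvj", "rahiiyjyv", "riwhltzlfu", "rm", "rujevoyph", "rulwtofzwh", "rymrx", "ryubtr"
Leaf count: 19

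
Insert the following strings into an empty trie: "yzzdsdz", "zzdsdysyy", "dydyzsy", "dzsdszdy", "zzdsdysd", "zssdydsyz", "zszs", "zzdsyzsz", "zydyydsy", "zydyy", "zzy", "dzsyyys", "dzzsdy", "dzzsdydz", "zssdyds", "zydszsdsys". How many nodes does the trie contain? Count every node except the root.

70

Count nodes per top-level branch (shared prefixes stored once):
  'd'-branch (dydyzsy, dzsdszdy, dzsyyys, dzzsdy, dzzsdydz): 24 nodes
  'y'-branch (yzzdsdz): 7 nodes
  'z'-branch (zssdyds, zssdydsyz, zszs, zydszsdsys, zydyy, zydyydsy, zzdsdysd, zzdsdysyy, zzdsyzsz, zzy): 39 nodes
Sum: 70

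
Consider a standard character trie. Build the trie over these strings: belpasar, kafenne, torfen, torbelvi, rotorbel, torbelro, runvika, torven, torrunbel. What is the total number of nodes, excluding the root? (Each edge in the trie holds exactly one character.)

Trace insertions, counting only characters that open a new branch:
  "belpasar" → 8 new (b, e, l, p, a, s, a, r)
  "kafenne" → 7 new (k, a, f, e, n, n, e)
  "torfen" → 6 new (t, o, r, f, e, n)
  "torbelvi" → prefix "tor" already present; 5 new (b, e, l, v, i)
  "rotorbel" → 8 new (r, o, t, o, r, b, e, l)
  "torbelro" → prefix "torbel" already present; 2 new (r, o)
  "runvika" → prefix "r" already present; 6 new (u, n, v, i, k, a)
  "torven" → prefix "tor" already present; 3 new (v, e, n)
  "torrunbel" → prefix "tor" already present; 6 new (r, u, n, b, e, l)
Total nodes = 8 + 7 + 6 + 5 + 8 + 2 + 6 + 3 + 6 = 51

51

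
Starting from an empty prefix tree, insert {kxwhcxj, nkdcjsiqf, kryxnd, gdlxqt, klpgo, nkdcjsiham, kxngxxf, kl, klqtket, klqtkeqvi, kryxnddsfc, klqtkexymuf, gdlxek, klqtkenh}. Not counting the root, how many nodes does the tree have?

Trace insertions, counting only characters that open a new branch:
  "kxwhcxj" → 7 new (k, x, w, h, c, x, j)
  "nkdcjsiqf" → 9 new (n, k, d, c, j, s, i, q, f)
  "kryxnd" → prefix "k" already present; 5 new (r, y, x, n, d)
  "gdlxqt" → 6 new (g, d, l, x, q, t)
  "klpgo" → prefix "k" already present; 4 new (l, p, g, o)
  "nkdcjsiham" → prefix "nkdcjsi" already present; 3 new (h, a, m)
  "kxngxxf" → prefix "kx" already present; 5 new (n, g, x, x, f)
  "kl" → prefix "kl" already present; 0 new (none)
  "klqtket" → prefix "kl" already present; 5 new (q, t, k, e, t)
  "klqtkeqvi" → prefix "klqtke" already present; 3 new (q, v, i)
  "kryxnddsfc" → prefix "kryxnd" already present; 4 new (d, s, f, c)
  "klqtkexymuf" → prefix "klqtke" already present; 5 new (x, y, m, u, f)
  "gdlxek" → prefix "gdlx" already present; 2 new (e, k)
  "klqtkenh" → prefix "klqtke" already present; 2 new (n, h)
Total nodes = 7 + 9 + 5 + 6 + 4 + 3 + 5 + 0 + 5 + 3 + 4 + 5 + 2 + 2 = 60

60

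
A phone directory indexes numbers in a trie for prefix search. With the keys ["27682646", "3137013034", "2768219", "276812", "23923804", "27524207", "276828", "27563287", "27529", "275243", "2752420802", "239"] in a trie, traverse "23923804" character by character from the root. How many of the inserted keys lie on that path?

2

Traverse "23923804" character by character; count nodes along the way that are marked as word ends.
Prefixes of the query that are stored words: "239", "23923804"
Count: 2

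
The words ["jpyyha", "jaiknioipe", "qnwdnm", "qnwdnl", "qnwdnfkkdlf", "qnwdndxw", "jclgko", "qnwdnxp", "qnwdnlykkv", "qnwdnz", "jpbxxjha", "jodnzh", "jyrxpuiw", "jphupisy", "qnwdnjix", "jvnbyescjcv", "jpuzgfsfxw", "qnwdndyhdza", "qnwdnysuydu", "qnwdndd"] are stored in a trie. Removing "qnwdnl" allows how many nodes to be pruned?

A node on "qnwdnl"'s path can go only if nothing else ends at it or branches off below it.
Every node on "qnwdnl" is still needed (e.g. by "qnwdnlykkv"), so nothing is freed.
Nodes removed: 0

0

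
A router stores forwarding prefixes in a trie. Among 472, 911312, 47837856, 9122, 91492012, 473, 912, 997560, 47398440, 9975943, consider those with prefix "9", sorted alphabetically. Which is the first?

Words with prefix "9", in lexicographic order: "911312", "912", "9122", "91492012", "997560", "9975943"
The 1st is 911312.

911312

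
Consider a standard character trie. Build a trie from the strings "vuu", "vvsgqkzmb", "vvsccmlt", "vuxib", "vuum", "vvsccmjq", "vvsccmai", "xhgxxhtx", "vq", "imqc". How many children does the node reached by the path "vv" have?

Follow the path "vv" to its node, then look at its outgoing edges.
Distinct next characters after "vv": s.
That node has 1 child edge.

1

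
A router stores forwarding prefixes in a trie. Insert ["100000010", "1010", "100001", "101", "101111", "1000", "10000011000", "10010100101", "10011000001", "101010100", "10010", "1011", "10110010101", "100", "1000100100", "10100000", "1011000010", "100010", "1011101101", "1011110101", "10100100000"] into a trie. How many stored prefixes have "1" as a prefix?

Traverse to the node for "1", then collect every word in that subtree.
Matches: "100", "1000", "100000010", "10000011000", "100001", "100010", "1000100100", "10010", "10010100101", "10011000001", "101", "1010", "10100000", "10100100000", "101010100", "1011", "1011000010", "10110010101", "1011101101", "101111", "1011110101"
Count: 21

21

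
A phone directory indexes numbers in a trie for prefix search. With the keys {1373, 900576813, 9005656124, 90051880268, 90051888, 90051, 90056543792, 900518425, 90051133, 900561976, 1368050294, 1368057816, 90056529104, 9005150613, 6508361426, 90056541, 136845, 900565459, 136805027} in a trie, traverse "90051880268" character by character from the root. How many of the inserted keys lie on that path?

Traverse "90051880268" character by character; count nodes along the way that are marked as word ends.
Prefixes of the query that are stored words: "90051", "90051880268"
Count: 2

2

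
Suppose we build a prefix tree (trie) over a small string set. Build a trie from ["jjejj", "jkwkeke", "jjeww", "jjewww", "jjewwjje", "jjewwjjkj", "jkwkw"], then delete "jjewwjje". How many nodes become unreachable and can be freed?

A node on "jjewwjje"'s path can go only if nothing else ends at it or branches off below it.
The suffix "e" (1 node) is used only by "jjewwjje"; the node for "jjewwjj" still has the child "k", so pruning stops there.
Nodes removed: 1

1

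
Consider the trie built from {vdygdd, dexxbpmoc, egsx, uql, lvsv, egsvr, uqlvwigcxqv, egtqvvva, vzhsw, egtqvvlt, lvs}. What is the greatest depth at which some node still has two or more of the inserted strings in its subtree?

The deepest shared node is where two words last agree before diverging.
"egtqvvlt" and "egtqvvva" agree on "egtqvv" (6 characters) before diverging; nothing deeper is shared.
Longest shared-prefix length: 6

6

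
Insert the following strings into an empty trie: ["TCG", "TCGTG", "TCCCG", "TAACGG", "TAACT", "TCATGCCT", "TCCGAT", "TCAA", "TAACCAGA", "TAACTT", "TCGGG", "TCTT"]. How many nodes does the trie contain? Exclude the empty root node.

Trace insertions, counting only characters that open a new branch:
  "TCG" → 3 new (T, C, G)
  "TCGTG" → prefix "TCG" already present; 2 new (T, G)
  "TCCCG" → prefix "TC" already present; 3 new (C, C, G)
  "TAACGG" → prefix "T" already present; 5 new (A, A, C, G, G)
  "TAACT" → prefix "TAAC" already present; 1 new (T)
  "TCATGCCT" → prefix "TC" already present; 6 new (A, T, G, C, C, T)
  "TCCGAT" → prefix "TCC" already present; 3 new (G, A, T)
  "TCAA" → prefix "TCA" already present; 1 new (A)
  "TAACCAGA" → prefix "TAAC" already present; 4 new (C, A, G, A)
  "TAACTT" → prefix "TAACT" already present; 1 new (T)
  "TCGGG" → prefix "TCG" already present; 2 new (G, G)
  "TCTT" → prefix "TC" already present; 2 new (T, T)
Total nodes = 3 + 2 + 3 + 5 + 1 + 6 + 3 + 1 + 4 + 1 + 2 + 2 = 33

33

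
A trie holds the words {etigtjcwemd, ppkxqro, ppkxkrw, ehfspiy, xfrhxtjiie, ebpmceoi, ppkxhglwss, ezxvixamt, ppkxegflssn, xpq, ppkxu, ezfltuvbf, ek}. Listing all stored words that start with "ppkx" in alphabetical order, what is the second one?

ppkxhglwss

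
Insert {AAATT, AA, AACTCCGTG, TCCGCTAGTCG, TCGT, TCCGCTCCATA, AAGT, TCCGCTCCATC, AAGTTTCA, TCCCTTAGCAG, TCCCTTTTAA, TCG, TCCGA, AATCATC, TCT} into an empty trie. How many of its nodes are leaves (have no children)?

A leaf is a node with no children — equivalently, the end of a word that is not a proper prefix of any other stored word.
Those words: "AAATT", "AACTCCGTG", "AAGTTTCA", "AATCATC", "TCCCTTAGCAG", "TCCCTTTTAA", "TCCGA", "TCCGCTAGTCG", "TCCGCTCCATA", "TCCGCTCCATC", "TCGT", "TCT"
Leaf count: 12

12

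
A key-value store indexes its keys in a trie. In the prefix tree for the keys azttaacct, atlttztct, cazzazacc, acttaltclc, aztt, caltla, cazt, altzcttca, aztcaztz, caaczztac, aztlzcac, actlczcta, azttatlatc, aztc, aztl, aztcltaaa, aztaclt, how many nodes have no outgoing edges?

Leaves are exactly the stored words that no other stored word extends.
Those words: "actlczcta", "acttaltclc", "altzcttca", "atlttztct", "aztaclt", "aztcaztz", "aztcltaaa", "aztlzcac", "azttaacct", "azttatlatc", "caaczztac", "caltla", "cazt", "cazzazacc"
Leaf count: 14

14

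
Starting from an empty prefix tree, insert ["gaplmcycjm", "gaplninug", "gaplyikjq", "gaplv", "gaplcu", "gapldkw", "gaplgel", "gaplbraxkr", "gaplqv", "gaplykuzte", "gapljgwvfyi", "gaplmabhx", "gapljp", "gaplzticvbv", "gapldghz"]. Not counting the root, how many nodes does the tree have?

64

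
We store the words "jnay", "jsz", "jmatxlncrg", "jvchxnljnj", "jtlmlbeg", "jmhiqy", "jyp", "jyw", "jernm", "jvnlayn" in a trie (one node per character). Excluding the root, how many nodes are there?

Count nodes per top-level branch (shared prefixes stored once):
  'j'-branch (jernm, jmatxlncrg, jmhiqy, jnay, jsz, jtlmlbeg, jvchxnljnj, jvnlayn, jyp, jyw): 47 nodes
Sum: 47

47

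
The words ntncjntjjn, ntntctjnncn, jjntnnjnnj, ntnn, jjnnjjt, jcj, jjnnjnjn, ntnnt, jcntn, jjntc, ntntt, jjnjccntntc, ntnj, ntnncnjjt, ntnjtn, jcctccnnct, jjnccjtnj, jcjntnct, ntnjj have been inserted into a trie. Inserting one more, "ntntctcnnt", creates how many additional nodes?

The longest prefix of "ntntctcnnt" already in the trie is "ntntct" (length 6).
So 10 − 6 = 4 new nodes.

4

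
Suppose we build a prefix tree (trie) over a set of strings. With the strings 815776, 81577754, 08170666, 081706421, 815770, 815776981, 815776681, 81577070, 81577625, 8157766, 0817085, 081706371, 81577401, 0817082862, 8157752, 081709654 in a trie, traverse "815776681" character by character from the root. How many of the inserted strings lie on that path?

3

Check each prefix of "815776681" against the stored set — each match is an end-marker on the path.
Prefixes of the query that are stored words: "815776", "8157766", "815776681"
Count: 3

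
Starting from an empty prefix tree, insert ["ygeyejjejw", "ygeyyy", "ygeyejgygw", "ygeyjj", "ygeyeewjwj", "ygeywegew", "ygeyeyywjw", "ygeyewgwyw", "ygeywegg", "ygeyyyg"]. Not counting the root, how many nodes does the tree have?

40

Count nodes per top-level branch (shared prefixes stored once):
  'y'-branch (ygeyeewjwj, ygeyejgygw, ygeyejjejw, ygeyewgwyw, ygeyeyywjw, ygeyjj, ygeywegew, ygeywegg, ygeyyy, ygeyyyg): 40 nodes
Sum: 40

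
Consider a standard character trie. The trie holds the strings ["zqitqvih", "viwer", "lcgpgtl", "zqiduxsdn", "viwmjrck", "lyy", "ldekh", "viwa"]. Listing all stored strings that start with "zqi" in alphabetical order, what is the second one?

zqitqvih

DFS of the "zqi" subtree visits, in order: "zqiduxsdn", "zqitqvih"
The 2nd is zqitqvih.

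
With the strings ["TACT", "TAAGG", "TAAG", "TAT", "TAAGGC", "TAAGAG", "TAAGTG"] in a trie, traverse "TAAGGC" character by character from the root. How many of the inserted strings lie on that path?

Traverse "TAAGGC" character by character; count nodes along the way that are marked as word ends.
Prefixes of the query that are stored words: "TAAG", "TAAGG", "TAAGGC"
Count: 3

3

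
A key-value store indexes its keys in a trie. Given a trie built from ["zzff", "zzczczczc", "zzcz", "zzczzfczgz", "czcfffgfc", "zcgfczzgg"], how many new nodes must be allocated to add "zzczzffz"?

"zzczzf" is already a path in the trie; the remaining "fz" must be added.
New nodes needed: |"zzczzffz"| − 6 = 8 − 6 = 2.

2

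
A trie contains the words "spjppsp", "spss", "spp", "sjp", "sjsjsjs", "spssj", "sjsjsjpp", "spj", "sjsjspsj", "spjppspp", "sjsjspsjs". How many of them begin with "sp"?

Walk to "sp"; the words in its subtree are exactly those with that prefix.
Words under "sp": spj, spjppsp, spjppspp, spp, spss, spssj
Count: 6

6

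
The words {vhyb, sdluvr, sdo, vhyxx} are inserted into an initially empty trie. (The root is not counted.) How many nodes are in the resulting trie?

Insert word by word; a character creates a node only if that edge doesn't already exist:
  "vhyb" → 4 new (v, h, y, b)
  "sdluvr" → 6 new (s, d, l, u, v, r)
  "sdo" → prefix "sd" already present; 1 new (o)
  "vhyxx" → prefix "vhy" already present; 2 new (x, x)
Total nodes = 4 + 6 + 1 + 2 = 13

13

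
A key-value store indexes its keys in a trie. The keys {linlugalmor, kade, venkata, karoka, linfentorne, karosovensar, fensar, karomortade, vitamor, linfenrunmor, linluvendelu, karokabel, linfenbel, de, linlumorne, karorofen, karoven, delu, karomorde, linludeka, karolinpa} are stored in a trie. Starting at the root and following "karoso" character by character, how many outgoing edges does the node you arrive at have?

1

The children of the "karoso" node are the distinct next characters among strings starting with "karoso".
Characters that immediately follow "karoso" among the stored strings: {v}.
That node has 1 child edge.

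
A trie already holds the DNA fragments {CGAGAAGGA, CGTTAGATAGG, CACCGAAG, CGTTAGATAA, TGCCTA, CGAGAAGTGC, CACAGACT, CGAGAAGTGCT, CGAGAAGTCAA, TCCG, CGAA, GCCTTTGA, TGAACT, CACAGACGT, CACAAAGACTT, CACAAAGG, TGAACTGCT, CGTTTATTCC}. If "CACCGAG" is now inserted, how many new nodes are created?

1

"CACCGA" is already a path in the trie; the remaining "G" must be added.
So 7 − 6 = 1 new nodes.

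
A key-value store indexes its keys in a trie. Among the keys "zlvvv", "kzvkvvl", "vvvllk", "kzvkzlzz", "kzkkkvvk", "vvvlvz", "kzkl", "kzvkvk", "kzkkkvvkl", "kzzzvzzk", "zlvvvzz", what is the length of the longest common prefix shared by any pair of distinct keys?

8

Equivalently: take the maximum, over all pairs, of their longest common prefix length.
e.g. "kzkkkvvk" and "kzkkkvvkl" share the prefix "kzkkkvvk" of length 8; no pair shares a longer one.
Longest shared-prefix length: 8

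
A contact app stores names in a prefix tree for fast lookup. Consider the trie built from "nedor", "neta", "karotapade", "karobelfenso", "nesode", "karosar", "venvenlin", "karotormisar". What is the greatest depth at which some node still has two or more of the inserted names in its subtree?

The deepest shared node is where two words last agree before diverging.
"karotapade" and "karotormisar" agree on "karot" (5 characters) before diverging; nothing deeper is shared.
Longest shared-prefix length: 5

5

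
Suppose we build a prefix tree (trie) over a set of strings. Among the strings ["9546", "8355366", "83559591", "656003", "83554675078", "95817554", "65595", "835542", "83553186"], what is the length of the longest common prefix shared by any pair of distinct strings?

5

Look for the deepest trie node that still has at least two words in its subtree.
"83553186" and "8355366" agree on "83553" (5 characters) before diverging; nothing deeper is shared.
Longest shared-prefix length: 5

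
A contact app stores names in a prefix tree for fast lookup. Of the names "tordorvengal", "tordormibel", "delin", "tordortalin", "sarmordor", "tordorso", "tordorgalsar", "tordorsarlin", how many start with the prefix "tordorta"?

Filter for entries beginning with "tordorta":
Words under "tordorta": tordortalin
Count: 1

1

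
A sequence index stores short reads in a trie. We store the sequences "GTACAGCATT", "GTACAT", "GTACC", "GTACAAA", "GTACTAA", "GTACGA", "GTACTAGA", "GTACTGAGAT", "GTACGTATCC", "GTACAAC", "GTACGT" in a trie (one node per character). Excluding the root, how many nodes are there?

32

Count nodes per top-level branch (shared prefixes stored once):
  'G'-branch (GTACAAA, GTACAAC, GTACAGCATT, GTACAT, GTACC, GTACGA, GTACGT, GTACGTATCC, GTACTAA, GTACTAGA, GTACTGAGAT): 32 nodes
Sum: 32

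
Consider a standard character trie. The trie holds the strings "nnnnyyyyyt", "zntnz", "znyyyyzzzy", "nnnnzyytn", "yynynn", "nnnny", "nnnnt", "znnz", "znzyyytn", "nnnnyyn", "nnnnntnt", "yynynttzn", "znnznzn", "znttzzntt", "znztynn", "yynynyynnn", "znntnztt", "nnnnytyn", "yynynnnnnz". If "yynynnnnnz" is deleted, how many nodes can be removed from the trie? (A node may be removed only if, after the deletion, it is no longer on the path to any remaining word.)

After clearing the end-marker at "yynynnnnnz", prune upward until reaching a node still needed by another word.
The suffix "nnnz" (4 nodes) is used only by "yynynnnnnz"; "yynynn" is itself a stored word, so pruning stops there.
Nodes removed: 4

4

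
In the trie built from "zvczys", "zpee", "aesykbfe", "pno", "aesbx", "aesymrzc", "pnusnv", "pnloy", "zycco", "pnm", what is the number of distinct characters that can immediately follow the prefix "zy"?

1

Follow the path "zy" to its node, then look at its outgoing edges.
Characters that immediately follow "zy" among the stored strings: {c}.
That node has 1 child edge.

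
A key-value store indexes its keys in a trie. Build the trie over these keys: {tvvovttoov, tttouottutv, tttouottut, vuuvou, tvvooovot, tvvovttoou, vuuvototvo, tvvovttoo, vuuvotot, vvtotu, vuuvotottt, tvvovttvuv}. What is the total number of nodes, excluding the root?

47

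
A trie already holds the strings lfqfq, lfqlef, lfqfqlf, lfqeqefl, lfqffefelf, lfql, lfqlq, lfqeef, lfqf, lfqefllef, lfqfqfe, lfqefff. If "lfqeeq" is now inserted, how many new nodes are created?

"lfqee" is already a path in the trie; the remaining "q" must be added.
So 6 − 5 = 1 new nodes.

1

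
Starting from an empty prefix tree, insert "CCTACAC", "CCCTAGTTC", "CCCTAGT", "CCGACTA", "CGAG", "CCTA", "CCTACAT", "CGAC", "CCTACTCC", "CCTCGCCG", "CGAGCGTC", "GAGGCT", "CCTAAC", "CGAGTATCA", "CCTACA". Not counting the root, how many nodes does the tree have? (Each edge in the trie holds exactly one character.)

Trace insertions, counting only characters that open a new branch:
  "CCTACAC" → 7 new (C, C, T, A, C, A, C)
  "CCCTAGTTC" → prefix "CC" already present; 7 new (C, T, A, G, T, T, C)
  "CCCTAGT" → prefix "CCCTAGT" already present; 0 new (none)
  "CCGACTA" → prefix "CC" already present; 5 new (G, A, C, T, A)
  "CGAG" → prefix "C" already present; 3 new (G, A, G)
  "CCTA" → prefix "CCTA" already present; 0 new (none)
  "CCTACAT" → prefix "CCTACA" already present; 1 new (T)
  "CGAC" → prefix "CGA" already present; 1 new (C)
  "CCTACTCC" → prefix "CCTAC" already present; 3 new (T, C, C)
  "CCTCGCCG" → prefix "CCT" already present; 5 new (C, G, C, C, G)
  "CGAGCGTC" → prefix "CGAG" already present; 4 new (C, G, T, C)
  "GAGGCT" → 6 new (G, A, G, G, C, T)
  "CCTAAC" → prefix "CCTA" already present; 2 new (A, C)
  "CGAGTATCA" → prefix "CGAG" already present; 5 new (T, A, T, C, A)
  "CCTACA" → prefix "CCTACA" already present; 0 new (none)
Total nodes = 7 + 7 + 0 + 5 + 3 + 0 + 1 + 1 + 3 + 5 + 4 + 6 + 2 + 5 + 0 = 49

49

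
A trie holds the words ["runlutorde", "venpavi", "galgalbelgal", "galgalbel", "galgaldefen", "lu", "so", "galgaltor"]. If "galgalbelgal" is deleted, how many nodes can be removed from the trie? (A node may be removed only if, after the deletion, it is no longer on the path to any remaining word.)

3

Walk "galgalbelgal" from the leaf back toward the root, removing each node that no remaining word uses.
The suffix "gal" (3 nodes) is used only by "galgalbelgal"; "galgalbel" is itself a stored word, so pruning stops there.
Nodes removed: 3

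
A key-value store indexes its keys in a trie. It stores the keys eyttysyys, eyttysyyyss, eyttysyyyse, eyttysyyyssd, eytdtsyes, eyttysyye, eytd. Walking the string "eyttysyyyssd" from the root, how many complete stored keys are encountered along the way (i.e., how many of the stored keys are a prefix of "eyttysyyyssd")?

2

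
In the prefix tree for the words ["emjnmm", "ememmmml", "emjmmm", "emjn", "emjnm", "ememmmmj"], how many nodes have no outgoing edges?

4

A leaf is a node with no children — equivalently, the end of a word that is not a proper prefix of any other stored word.
Those words: "ememmmmj", "ememmmml", "emjmmm", "emjnmm"
Leaf count: 4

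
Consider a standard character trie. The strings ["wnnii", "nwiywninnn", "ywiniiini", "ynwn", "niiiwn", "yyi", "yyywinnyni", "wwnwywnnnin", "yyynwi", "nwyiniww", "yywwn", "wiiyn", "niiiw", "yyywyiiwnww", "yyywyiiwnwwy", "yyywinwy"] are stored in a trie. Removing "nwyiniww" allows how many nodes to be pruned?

6

Walk "nwyiniww" from the leaf back toward the root, removing each node that no remaining word uses.
The suffix "yiniww" (6 nodes) is used only by "nwyiniww"; the node for "nw" still has the child "i", so pruning stops there.
Nodes removed: 6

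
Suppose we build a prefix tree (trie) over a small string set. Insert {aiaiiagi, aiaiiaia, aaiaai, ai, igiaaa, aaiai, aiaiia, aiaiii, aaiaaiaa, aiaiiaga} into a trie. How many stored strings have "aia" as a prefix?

Walk to "aia"; the words in its subtree are exactly those with that prefix.
Words under "aia": aiaiia, aiaiiaga, aiaiiagi, aiaiiaia, aiaiii
Count: 5

5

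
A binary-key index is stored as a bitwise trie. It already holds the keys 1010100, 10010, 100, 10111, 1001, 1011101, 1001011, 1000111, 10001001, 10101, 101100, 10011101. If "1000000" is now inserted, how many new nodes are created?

"1000" is already a path in the trie; the remaining "000" must be added.
New nodes needed: |"1000000"| − 4 = 7 − 4 = 3.

3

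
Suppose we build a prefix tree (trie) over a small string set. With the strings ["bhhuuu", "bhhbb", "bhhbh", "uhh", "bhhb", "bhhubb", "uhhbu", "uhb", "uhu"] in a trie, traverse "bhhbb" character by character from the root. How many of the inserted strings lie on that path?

2

Check each prefix of "bhhbb" against the stored set — each match is an end-marker on the path.
Prefixes of the query that are stored words: "bhhb", "bhhbb"
Count: 2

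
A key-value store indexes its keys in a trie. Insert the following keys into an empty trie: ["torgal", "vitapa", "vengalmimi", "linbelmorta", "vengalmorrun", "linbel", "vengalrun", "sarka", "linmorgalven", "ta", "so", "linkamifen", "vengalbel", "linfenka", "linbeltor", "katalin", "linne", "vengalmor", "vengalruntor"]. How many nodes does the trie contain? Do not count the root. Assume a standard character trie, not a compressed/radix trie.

86

Count nodes per top-level branch (shared prefixes stored once):
  'k'-branch (katalin): 7 nodes
  'l'-branch (linbel, linbelmorta, linbeltor, linfenka, linkamifen, linmorgalven, linne): 37 nodes
  's'-branch (sarka, so): 6 nodes
  't'-branch (ta, torgal): 7 nodes
  'v'-branch (vengalbel, vengalmimi, vengalmor, vengalmorrun, vengalrun, vengalruntor, vitapa): 29 nodes
Sum: 86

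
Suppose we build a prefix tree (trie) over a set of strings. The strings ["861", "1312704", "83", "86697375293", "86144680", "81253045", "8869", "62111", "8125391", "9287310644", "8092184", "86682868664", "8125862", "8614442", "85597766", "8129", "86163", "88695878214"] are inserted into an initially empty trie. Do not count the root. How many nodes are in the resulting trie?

Insert word by word; a character creates a node only if that edge doesn't already exist:
  "861" → 3 new (8, 6, 1)
  "1312704" → 7 new (1, 3, 1, 2, 7, 0, 4)
  "83" → prefix "8" already present; 1 new (3)
  "86697375293" → prefix "86" already present; 9 new (6, 9, 7, 3, 7, 5, 2, 9, 3)
  "86144680" → prefix "861" already present; 5 new (4, 4, 6, 8, 0)
  "81253045" → prefix "8" already present; 7 new (1, 2, 5, 3, 0, 4, 5)
  "8869" → prefix "8" already present; 3 new (8, 6, 9)
  "62111" → 5 new (6, 2, 1, 1, 1)
  "8125391" → prefix "81253" already present; 2 new (9, 1)
  "9287310644" → 10 new (9, 2, 8, 7, 3, 1, 0, 6, 4, 4)
  "8092184" → prefix "8" already present; 6 new (0, 9, 2, 1, 8, 4)
  "86682868664" → prefix "866" already present; 8 new (8, 2, 8, 6, 8, 6, 6, 4)
  "8125862" → prefix "8125" already present; 3 new (8, 6, 2)
  "8614442" → prefix "86144" already present; 2 new (4, 2)
  "85597766" → prefix "8" already present; 7 new (5, 5, 9, 7, 7, 6, 6)
  "8129" → prefix "812" already present; 1 new (9)
  "86163" → prefix "861" already present; 2 new (6, 3)
  "88695878214" → prefix "8869" already present; 7 new (5, 8, 7, 8, 2, 1, 4)
Total nodes = 3 + 7 + 1 + 9 + 5 + 7 + 3 + 5 + 2 + 10 + 6 + 8 + 3 + 2 + 7 + 1 + 2 + 7 = 88

88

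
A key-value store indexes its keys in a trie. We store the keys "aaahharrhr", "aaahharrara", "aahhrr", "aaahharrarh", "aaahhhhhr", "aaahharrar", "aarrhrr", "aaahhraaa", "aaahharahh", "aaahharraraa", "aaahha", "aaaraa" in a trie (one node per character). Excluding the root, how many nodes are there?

Trie structure (* marks end of a word):
(root)
└─ a
   └─ a
      ├─ a
      │  ├─ h
      │  │  └─ h
      │  │     ├─ a *
      │  │     │  └─ r
      │  │     │     ├─ a
      │  │     │     │  └─ h
      │  │     │     │     └─ h *
      │  │     │     └─ r
      │  │     │        ├─ a
      │  │     │        │  └─ r *
      │  │     │        │     ├─ a *
      │  │     │        │     │  └─ a *
      │  │     │        │     └─ h *
      │  │     │        └─ h
      │  │     │           └─ r *
      │  │     ├─ h
      │  │     │  └─ h
      │  │     │     └─ h
      │  │     │        └─ r *
      │  │     └─ r
      │  │        └─ a
      │  │           └─ a
      │  │              └─ a *
      │  └─ r
      │     └─ a
      │        └─ a *
      ├─ h
      │  └─ h
      │     └─ r
      │        └─ r *
      └─ r
         └─ r
            └─ h
               └─ r
                  └─ r *
Counting every labelled node above: 38.

38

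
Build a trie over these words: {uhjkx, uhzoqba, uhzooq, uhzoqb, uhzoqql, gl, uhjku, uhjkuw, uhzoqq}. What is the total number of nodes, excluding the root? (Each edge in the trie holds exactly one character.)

18

Trie structure (* marks end of a word):
(root)
├─ g
│  └─ l *
└─ u
   └─ h
      ├─ j
      │  └─ k
      │     ├─ u *
      │     │  └─ w *
      │     └─ x *
      └─ z
         └─ o
            ├─ o
            │  └─ q *
            └─ q
               ├─ b *
               │  └─ a *
               └─ q *
                  └─ l *
Counting every labelled node above: 18.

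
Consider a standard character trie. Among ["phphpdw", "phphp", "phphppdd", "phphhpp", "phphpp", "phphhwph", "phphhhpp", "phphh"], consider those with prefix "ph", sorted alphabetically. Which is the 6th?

DFS of the "ph" subtree visits, in order: "phphh", "phphhhpp", "phphhpp", "phphhwph", "phphp", "phphpdw", "phphpp", "phphppdd"
Position 6: phphpdw

phphpdw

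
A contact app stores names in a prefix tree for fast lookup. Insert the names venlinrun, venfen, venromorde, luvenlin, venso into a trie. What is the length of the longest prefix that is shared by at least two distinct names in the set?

The deepest shared node is where two words last agree before diverging.
e.g. "venfen" and "venlinrun" share the prefix "ven" of length 3; no pair shares a longer one.
Longest shared-prefix length: 3

3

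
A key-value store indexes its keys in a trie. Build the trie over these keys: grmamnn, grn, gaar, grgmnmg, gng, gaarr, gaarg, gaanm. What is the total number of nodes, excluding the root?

Count nodes per top-level branch (shared prefixes stored once):
  'g'-branch (gaanm, gaar, gaarg, gaarr, gng, grgmnmg, grmamnn, grn): 22 nodes
Sum: 22

22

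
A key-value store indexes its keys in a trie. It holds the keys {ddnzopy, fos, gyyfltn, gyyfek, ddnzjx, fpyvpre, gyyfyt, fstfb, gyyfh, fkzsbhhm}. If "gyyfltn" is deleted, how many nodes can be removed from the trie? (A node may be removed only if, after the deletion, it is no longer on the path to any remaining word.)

After clearing the end-marker at "gyyfltn", prune upward until reaching a node still needed by another word.
The suffix "ltn" (3 nodes) is used only by "gyyfltn"; the node for "gyyf" still has the child "e", so pruning stops there.
Nodes removed: 3

3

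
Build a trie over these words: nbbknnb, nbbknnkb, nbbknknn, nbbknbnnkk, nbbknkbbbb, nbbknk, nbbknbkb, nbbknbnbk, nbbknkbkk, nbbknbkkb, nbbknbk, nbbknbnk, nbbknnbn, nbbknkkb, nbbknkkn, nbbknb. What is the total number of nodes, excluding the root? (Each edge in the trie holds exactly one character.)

34

Trace insertions, counting only characters that open a new branch:
  "nbbknnb" → 7 new (n, b, b, k, n, n, b)
  "nbbknnkb" → prefix "nbbknn" already present; 2 new (k, b)
  "nbbknknn" → prefix "nbbkn" already present; 3 new (k, n, n)
  "nbbknbnnkk" → prefix "nbbkn" already present; 5 new (b, n, n, k, k)
  "nbbknkbbbb" → prefix "nbbknk" already present; 4 new (b, b, b, b)
  "nbbknk" → prefix "nbbknk" already present; 0 new (none)
  "nbbknbkb" → prefix "nbbknb" already present; 2 new (k, b)
  "nbbknbnbk" → prefix "nbbknbn" already present; 2 new (b, k)
  "nbbknkbkk" → prefix "nbbknkb" already present; 2 new (k, k)
  "nbbknbkkb" → prefix "nbbknbk" already present; 2 new (k, b)
  "nbbknbk" → prefix "nbbknbk" already present; 0 new (none)
  "nbbknbnk" → prefix "nbbknbn" already present; 1 new (k)
  "nbbknnbn" → prefix "nbbknnb" already present; 1 new (n)
  "nbbknkkb" → prefix "nbbknk" already present; 2 new (k, b)
  "nbbknkkn" → prefix "nbbknkk" already present; 1 new (n)
  "nbbknb" → prefix "nbbknb" already present; 0 new (none)
Total nodes = 7 + 2 + 3 + 5 + 4 + 0 + 2 + 2 + 2 + 2 + 0 + 1 + 1 + 2 + 1 + 0 = 34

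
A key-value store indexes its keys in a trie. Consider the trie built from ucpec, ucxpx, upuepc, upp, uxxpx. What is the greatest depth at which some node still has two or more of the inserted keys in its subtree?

2

Equivalently: take the maximum, over all pairs, of their longest common prefix length.
"ucpec" and "ucxpx" agree on "uc" (2 characters) before diverging; nothing deeper is shared.
Longest shared-prefix length: 2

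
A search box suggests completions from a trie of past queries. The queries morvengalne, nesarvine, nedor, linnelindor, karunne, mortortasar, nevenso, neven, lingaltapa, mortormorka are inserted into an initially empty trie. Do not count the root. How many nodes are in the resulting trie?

Count nodes per top-level branch (shared prefixes stored once):
  'k'-branch (karunne): 7 nodes
  'l'-branch (lingaltapa, linnelindor): 18 nodes
  'm'-branch (mortormorka, mortortasar, morvengalne): 24 nodes
  'n'-branch (nedor, nesarvine, neven, nevenso): 17 nodes
Sum: 66

66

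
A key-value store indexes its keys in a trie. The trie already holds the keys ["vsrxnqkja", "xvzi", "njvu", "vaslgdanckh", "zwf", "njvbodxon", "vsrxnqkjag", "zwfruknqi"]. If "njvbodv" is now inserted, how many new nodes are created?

"njvbod" is already a path in the trie; the remaining "v" must be added.
New nodes needed: |"njvbodv"| − 6 = 7 − 6 = 1.

1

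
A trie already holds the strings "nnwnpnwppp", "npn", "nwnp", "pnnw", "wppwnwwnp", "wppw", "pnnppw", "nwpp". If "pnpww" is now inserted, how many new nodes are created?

3

The longest prefix of "pnpww" already in the trie is "pn" (length 2).
New nodes needed: |"pnpww"| − 2 = 5 − 2 = 3.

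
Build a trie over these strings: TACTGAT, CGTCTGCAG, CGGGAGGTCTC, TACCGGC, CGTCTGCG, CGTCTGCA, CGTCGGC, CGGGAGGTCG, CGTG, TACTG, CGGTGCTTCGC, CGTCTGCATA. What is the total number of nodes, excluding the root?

45

Count nodes per top-level branch (shared prefixes stored once):
  'C'-branch (CGGGAGGTCG, CGGGAGGTCTC, CGGTGCTTCGC, CGTCGGC, CGTCTGCA, CGTCTGCAG, CGTCTGCATA, CGTCTGCG, CGTG): 34 nodes
  'T'-branch (TACCGGC, TACTG, TACTGAT): 11 nodes
Sum: 45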